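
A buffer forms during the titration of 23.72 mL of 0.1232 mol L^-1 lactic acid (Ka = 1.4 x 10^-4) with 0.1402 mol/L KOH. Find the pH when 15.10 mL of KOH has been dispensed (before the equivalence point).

Initial n(HC3H5O3) = 0.1232 x 0.02372 = 0.002922 mol.
n(KOH) added = 0.1402 x 0.01510 = 0.002117 mol, converting that many moles of HC3H5O3 to C3H5O3-.
Remaining n(HC3H5O3) = 0.0008053 mol; n(C3H5O3-) = 0.002117 mol.
By Henderson-Hasselbalch, pH = pKa + log([A^-]/[HA]) = 3.85 + log(0.002117/0.0008053) = 3.85 + (+0.42) = 4.27.

4.27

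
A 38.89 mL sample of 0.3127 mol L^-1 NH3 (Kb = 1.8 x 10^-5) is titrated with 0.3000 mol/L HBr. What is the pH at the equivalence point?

n(NH3) = 0.3127 x 0.03889 = 0.01216 mol; V(HBr) at equivalence = 0.01216/0.3000 = 0.04054 L.
At equivalence the base is fully converted to NH4+; total volume = 0.07943 L, so [NH4+] = 0.01216/0.07943 = 0.1531 M.
Ka(NH4+) = Kw/Kb = 1.0e-14 / 1.8 x 10^-5 = 5.56e-10.
[H^+] = sqrt(Ka x [NH4+]) = sqrt(5.56e-10 x 0.1531) = 9.22e-6 M.
pH = -log(9.22e-6) = 5.04.

5.04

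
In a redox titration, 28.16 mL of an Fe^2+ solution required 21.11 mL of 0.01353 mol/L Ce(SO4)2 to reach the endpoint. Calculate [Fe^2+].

0.0101 M

n(Ce(SO4)2) = 0.01353 x 0.02111 = 0.0002856 mol.
From the balanced equation, 1 mol Ce(SO4)2 reacts with 1 mol Fe^2+, so n(Fe^2+) = 0.0002856 x 1/1 = 0.0002856 mol.
[Fe^2+] = 0.0002856 / 0.02816 L = 0.0101 M.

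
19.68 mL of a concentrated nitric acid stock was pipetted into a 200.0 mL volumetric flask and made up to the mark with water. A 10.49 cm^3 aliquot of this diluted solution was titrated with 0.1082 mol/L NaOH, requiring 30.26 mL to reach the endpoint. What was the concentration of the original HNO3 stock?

3.17 M

n(NaOH) = 0.1082 x 0.03026 = 0.003274 mol.
n(HNO3) in the aliquot = 0.003274 mol.
[diluted HNO3] = 0.003274 / 0.01049 = 0.3121 M.
Dilution factor = 200.0/19.68 = 10.16, so [stock] = 0.3121 x 10.16 = 3.17 M.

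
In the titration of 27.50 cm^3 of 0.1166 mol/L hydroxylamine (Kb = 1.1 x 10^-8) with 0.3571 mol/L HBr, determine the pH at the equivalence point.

n(NH2OH) = 0.1166 x 0.02750 = 0.003206 mol; V(HBr) at equivalence = 0.003206/0.3571 = 0.008979 L.
At equivalence the base is fully converted to NH3OH+; total volume = 0.03648 L, so [NH3OH+] = 0.003206/0.03648 = 0.08790 M.
Ka(NH3OH+) = Kw/Kb = 1.0e-14 / 1.1 x 10^-8 = 9.09e-7.
[H^+] = sqrt(Ka x [NH3OH+]) = sqrt(9.09e-7 x 0.08790) = 0.000283 M.
pH = -log(0.000283) = 3.55.

3.55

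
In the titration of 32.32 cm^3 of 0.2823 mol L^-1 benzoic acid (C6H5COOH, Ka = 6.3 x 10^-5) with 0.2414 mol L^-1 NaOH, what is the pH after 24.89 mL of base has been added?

Initial n(C6H5COOH) = 0.2823 x 0.03232 = 0.009124 mol.
n(NaOH) added = 0.2414 x 0.02489 = 0.006008 mol, converting that many moles of C6H5COOH to C6H5COO-.
Remaining n(C6H5COOH) = 0.003115 mol; n(C6H5COO-) = 0.006008 mol.
By Henderson-Hasselbalch, pH = pKa + log([A^-]/[HA]) = 4.20 + log(0.006008/0.003115) = 4.20 + (+0.29) = 4.49.

4.49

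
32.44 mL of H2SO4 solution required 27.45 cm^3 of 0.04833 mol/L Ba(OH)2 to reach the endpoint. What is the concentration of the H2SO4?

n(Ba(OH)2) delivered = 0.04833 x 0.02745 = 0.001327 mol.
For a 1:1 reaction, n(H2SO4) = 0.001327 mol.
[H2SO4] = 0.001327 mol / 0.03244 L = 0.0409 M.

0.0409 M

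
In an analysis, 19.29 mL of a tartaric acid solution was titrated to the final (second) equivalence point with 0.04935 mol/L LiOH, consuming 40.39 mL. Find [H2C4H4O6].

n(LiOH) = 0.04935 x 0.04039 = 0.001993 mol.
At the final (second) equivalence point, 2 mol OH^- react per mol H2C4H4O6, so n(H2C4H4O6) = 0.001993 / 2 = 0.0009966 mol.
[H2C4H4O6] = 0.0009966 / 0.01929 L = 0.0517 M.

0.0517 M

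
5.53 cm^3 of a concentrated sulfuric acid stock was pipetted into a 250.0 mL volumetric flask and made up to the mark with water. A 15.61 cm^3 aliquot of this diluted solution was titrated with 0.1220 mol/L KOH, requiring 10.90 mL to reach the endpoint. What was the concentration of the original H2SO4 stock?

n(KOH) = 0.1220 x 0.01090 = 0.001330 mol.
n(H2SO4) in the aliquot = 0.001330 x 1/2 = 0.0006649 mol.
[diluted H2SO4] = 0.0006649 / 0.01561 = 0.04259 M.
Dilution factor = 250.0/5.530 = 45.21, so [stock] = 0.04259 x 45.21 = 1.93 M.

1.93 M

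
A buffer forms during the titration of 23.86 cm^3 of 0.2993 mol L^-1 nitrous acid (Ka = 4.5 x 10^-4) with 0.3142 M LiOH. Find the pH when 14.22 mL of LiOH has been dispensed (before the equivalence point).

Initial n(HNO2) = 0.2993 x 0.02386 = 0.007141 mol.
n(LiOH) added = 0.3142 x 0.01422 = 0.004468 mol, converting that many moles of HNO2 to NO2-.
Remaining n(HNO2) = 0.002673 mol; n(NO2-) = 0.004468 mol.
By Henderson-Hasselbalch, pH = pKa + log([A^-]/[HA]) = 3.35 + log(0.004468/0.002673) = 3.35 + (+0.22) = 3.57.

3.57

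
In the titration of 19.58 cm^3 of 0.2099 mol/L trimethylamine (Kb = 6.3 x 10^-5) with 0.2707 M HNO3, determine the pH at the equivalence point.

5.36

n((CH3)3N) = 0.2099 x 0.01958 = 0.004110 mol; V(HNO3) at equivalence = 0.004110/0.2707 = 0.01518 L.
At equivalence the base is fully converted to (CH3)3NH+; total volume = 0.03476 L, so [(CH3)3NH+] = 0.004110/0.03476 = 0.1182 M.
Ka((CH3)3NH+) = Kw/Kb = 1.0e-14 / 6.3 x 10^-5 = 1.59e-10.
[H^+] = sqrt(Ka x [(CH3)3NH+]) = sqrt(1.59e-10 x 0.1182) = 4.33e-6 M.
pH = -log(4.33e-6) = 5.36.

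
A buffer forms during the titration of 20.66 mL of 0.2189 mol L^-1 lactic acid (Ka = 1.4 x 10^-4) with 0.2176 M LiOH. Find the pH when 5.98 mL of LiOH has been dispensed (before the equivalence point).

Initial n(HC3H5O3) = 0.2189 x 0.02066 = 0.004522 mol.
n(LiOH) added = 0.2176 x 0.005980 = 0.001301 mol, converting that many moles of HC3H5O3 to C3H5O3-.
Remaining n(HC3H5O3) = 0.003221 mol; n(C3H5O3-) = 0.001301 mol.
By Henderson-Hasselbalch, pH = pKa + log([A^-]/[HA]) = 3.85 + log(0.001301/0.003221) = 3.85 + (-0.39) = 3.46.

3.46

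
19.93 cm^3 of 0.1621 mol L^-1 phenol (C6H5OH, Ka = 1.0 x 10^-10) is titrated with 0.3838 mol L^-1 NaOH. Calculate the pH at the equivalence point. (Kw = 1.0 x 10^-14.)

n(C6H5OH) = 0.1621 x 0.01993 = 0.003231 mol; V(NaOH) at equivalence = 0.003231/0.3838 = 0.008418 L.
At equivalence all the acid is converted to C6H5O-; total volume = 0.01993 + 0.008418 = 0.02835 L, so [C6H5O-] = 0.003231/0.02835 = 0.1140 M.
Kb = Kw/Ka = 1.0e-14 / 1.0 x 10^-10 = 0.000100.
[OH^-] = sqrt(Kb x [C6H5O-]) = sqrt(0.000100 x 0.1140) = 0.00338 M.
pOH = 2.47, so pH = 14.00 - 2.47 = 11.53.

11.53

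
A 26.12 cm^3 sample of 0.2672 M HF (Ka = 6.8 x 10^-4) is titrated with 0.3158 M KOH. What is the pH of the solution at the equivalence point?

n(HF) = 0.2672 x 0.02612 = 0.006979 mol; V(KOH) at equivalence = 0.006979/0.3158 = 0.02210 L.
At equivalence all the acid is converted to F-; total volume = 0.02612 + 0.02210 = 0.04822 L, so [F-] = 0.006979/0.04822 = 0.1447 M.
Kb = Kw/Ka = 1.0e-14 / 6.8 x 10^-4 = 1.47e-11.
[OH^-] = sqrt(Kb x [F-]) = sqrt(1.47e-11 x 0.1447) = 1.46e-6 M.
pOH = 5.84, so pH = 14.00 - 5.84 = 8.16.

8.16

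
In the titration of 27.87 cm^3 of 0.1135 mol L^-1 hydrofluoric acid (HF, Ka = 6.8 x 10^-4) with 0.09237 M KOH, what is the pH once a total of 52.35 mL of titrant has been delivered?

12.32

n(acid) = 0.1135 x 0.02787 = 0.003163 mol; n(KOH) added = 0.09237 x 0.05235 = 0.004836 mol.
Base is in excess by 0.004836 - 0.003163 = 0.001672 mol in a total volume of 0.08022 L.
[OH^-] = 0.001672/0.08022 = 0.02085 M, so pOH = 1.68 and pH = 14.00 - 1.68 = 12.32.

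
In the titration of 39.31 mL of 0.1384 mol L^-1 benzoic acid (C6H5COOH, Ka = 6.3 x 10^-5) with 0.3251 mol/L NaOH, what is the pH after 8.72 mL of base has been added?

4.24

Initial n(C6H5COOH) = 0.1384 x 0.03931 = 0.005441 mol.
n(NaOH) added = 0.3251 x 0.008720 = 0.002835 mol, converting that many moles of C6H5COOH to C6H5COO-.
Remaining n(C6H5COOH) = 0.002606 mol; n(C6H5COO-) = 0.002835 mol.
By Henderson-Hasselbalch, pH = pKa + log([A^-]/[HA]) = 4.20 + log(0.002835/0.002606) = 4.20 + (+0.04) = 4.24.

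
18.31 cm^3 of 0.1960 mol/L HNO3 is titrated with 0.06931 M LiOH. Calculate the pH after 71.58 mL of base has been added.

n(acid) = 0.1960 x 0.01831 = 0.003589 mol; n(LiOH) added = 0.06931 x 0.07158 = 0.004961 mol.
Base is in excess by 0.004961 - 0.003589 = 0.001372 mol in a total volume of 0.08989 L.
[OH^-] = 0.001372/0.08989 = 0.01527 M, so pOH = 1.82 and pH = 14.00 - 1.82 = 12.18.

12.18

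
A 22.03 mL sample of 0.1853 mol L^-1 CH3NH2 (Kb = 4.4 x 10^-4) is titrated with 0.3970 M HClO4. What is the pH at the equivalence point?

n(CH3NH2) = 0.1853 x 0.02203 = 0.004082 mol; V(HClO4) at equivalence = 0.004082/0.3970 = 0.01028 L.
At equivalence the base is fully converted to CH3NH3+; total volume = 0.03231 L, so [CH3NH3+] = 0.004082/0.03231 = 0.1263 M.
Ka(CH3NH3+) = Kw/Kb = 1.0e-14 / 4.4 x 10^-4 = 2.27e-11.
[H^+] = sqrt(Ka x [CH3NH3+]) = sqrt(2.27e-11 x 0.1263) = 1.69e-6 M.
pH = -log(1.69e-6) = 5.77.

5.77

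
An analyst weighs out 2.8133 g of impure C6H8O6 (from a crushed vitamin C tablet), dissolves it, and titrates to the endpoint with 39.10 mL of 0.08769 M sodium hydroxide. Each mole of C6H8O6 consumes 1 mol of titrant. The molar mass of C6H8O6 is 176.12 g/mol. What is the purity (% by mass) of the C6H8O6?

n(NaOH) = 0.08769 x 0.03910 = 0.003429 mol.
n(C6H8O6) = 0.003429 / 1 = 0.003429 mol.
mass of C6H8O6 = 0.003429 x 176.12 = 0.6039 g.
% purity = 0.6039 / 2.8133 x 100 = 21.5%.

21.5%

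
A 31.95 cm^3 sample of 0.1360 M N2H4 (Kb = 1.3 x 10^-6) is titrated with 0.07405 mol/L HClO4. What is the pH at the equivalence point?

4.72

n(N2H4) = 0.1360 x 0.03195 = 0.004345 mol; V(HClO4) at equivalence = 0.004345/0.07405 = 0.05868 L.
At equivalence the base is fully converted to N2H5+; total volume = 0.09063 L, so [N2H5+] = 0.004345/0.09063 = 0.04794 M.
Ka(N2H5+) = Kw/Kb = 1.0e-14 / 1.3 x 10^-6 = 7.69e-9.
[H^+] = sqrt(Ka x [N2H5+]) = sqrt(7.69e-9 x 0.04794) = 1.92e-5 M.
pH = -log(1.92e-5) = 4.72.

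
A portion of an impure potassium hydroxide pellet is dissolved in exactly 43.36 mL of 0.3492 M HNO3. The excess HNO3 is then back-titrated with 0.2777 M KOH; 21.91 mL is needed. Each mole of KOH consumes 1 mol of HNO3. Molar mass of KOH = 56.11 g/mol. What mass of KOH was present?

0.508 g

Total n(HNO3) added = 0.3492 x 0.04336 = 0.01514 mol.
n(KOH) used = 0.2777 x 0.02191 = 0.006084 mol, which equals the excess n(HNO3).
So n(HNO3) consumed by the sample = 0.01514 - 0.006084 = 0.009057 mol.
n(KOH) = 0.009057 / 1 = 0.009057 mol.
mass = 0.009057 mol x 56.11 g/mol = 0.508 g.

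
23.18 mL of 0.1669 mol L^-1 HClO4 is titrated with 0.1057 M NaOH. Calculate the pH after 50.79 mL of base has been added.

12.31

n(acid) = 0.1669 x 0.02318 = 0.003869 mol; n(NaOH) added = 0.1057 x 0.05079 = 0.005369 mol.
Base is in excess by 0.005369 - 0.003869 = 0.001500 mol in a total volume of 0.07397 L.
[OH^-] = 0.001500/0.07397 = 0.02028 M, so pOH = 1.69 and pH = 14.00 - 1.69 = 12.31.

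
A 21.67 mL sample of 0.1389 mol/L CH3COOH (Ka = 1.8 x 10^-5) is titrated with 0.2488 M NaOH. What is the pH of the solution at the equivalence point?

n(CH3COOH) = 0.1389 x 0.02167 = 0.003010 mol; V(NaOH) at equivalence = 0.003010/0.2488 = 0.01210 L.
At equivalence all the acid is converted to CH3COO-; total volume = 0.02167 + 0.01210 = 0.03377 L, so [CH3COO-] = 0.003010/0.03377 = 0.08914 M.
Kb = Kw/Ka = 1.0e-14 / 1.8 x 10^-5 = 5.56e-10.
[OH^-] = sqrt(Kb x [CH3COO-]) = sqrt(5.56e-10 x 0.08914) = 7.04e-6 M.
pOH = 5.15, so pH = 14.00 - 5.15 = 8.85.

8.85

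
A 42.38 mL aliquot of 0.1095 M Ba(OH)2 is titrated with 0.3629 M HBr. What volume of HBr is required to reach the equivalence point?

25.6 mL

n(Ba(OH)2) = 0.1095 mol/L x 0.04238 L = 0.004641 mol.
The neutralisation is 1 Ba(OH)2 : 2 HBr, so n(HBr) = 0.004641 x 2/1 = 0.009281 mol.
V(HBr) = 0.009281 / 0.3629 = 0.02558 L = 25.6 mL.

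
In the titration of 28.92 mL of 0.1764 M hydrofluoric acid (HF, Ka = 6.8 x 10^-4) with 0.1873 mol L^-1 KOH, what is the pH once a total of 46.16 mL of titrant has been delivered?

n(acid) = 0.1764 x 0.02892 = 0.005101 mol; n(KOH) added = 0.1873 x 0.04616 = 0.008646 mol.
Base is in excess by 0.008646 - 0.005101 = 0.003544 mol in a total volume of 0.07508 L.
[OH^-] = 0.003544/0.07508 = 0.04721 M, so pOH = 1.33 and pH = 14.00 - 1.33 = 12.67.

12.67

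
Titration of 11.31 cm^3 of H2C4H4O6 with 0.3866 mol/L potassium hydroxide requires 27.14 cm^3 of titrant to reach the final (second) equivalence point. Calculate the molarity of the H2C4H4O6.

n(KOH) = 0.3866 x 0.02714 = 0.01049 mol.
At the final (second) equivalence point, 2 mol OH^- react per mol H2C4H4O6, so n(H2C4H4O6) = 0.01049 / 2 = 0.005246 mol.
[H2C4H4O6] = 0.005246 / 0.01131 L = 0.464 M.

0.464 M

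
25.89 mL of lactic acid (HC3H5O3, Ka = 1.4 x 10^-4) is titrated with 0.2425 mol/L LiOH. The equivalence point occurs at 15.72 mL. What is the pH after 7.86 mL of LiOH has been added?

3.85

7.86 mL is exactly half the equivalence volume (15.72/2), i.e. the half-equivalence point.
There, n(HA) = n(A^-), so pH = pKa = -log(1.4 x 10^-4) = 3.85.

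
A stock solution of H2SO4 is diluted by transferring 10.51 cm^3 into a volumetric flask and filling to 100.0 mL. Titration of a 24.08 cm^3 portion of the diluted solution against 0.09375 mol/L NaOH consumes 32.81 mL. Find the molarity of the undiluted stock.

n(NaOH) = 0.09375 x 0.03281 = 0.003076 mol.
n(H2SO4) in the aliquot = 0.003076 x 1/2 = 0.001538 mol.
[diluted H2SO4] = 0.001538 / 0.02408 = 0.06387 M.
Dilution factor = 100.0/10.51 = 9.515, so [stock] = 0.06387 x 9.515 = 0.608 M.

0.608 M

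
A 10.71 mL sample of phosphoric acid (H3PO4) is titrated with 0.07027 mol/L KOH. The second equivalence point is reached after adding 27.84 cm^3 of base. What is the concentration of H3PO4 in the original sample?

0.0913 M

n(KOH) = 0.07027 x 0.02784 = 0.001956 mol.
At the second equivalence point, 2 mol OH^- react per mol H3PO4, so n(H3PO4) = 0.001956 / 2 = 0.0009782 mol.
[H3PO4] = 0.0009782 / 0.01071 L = 0.0913 M.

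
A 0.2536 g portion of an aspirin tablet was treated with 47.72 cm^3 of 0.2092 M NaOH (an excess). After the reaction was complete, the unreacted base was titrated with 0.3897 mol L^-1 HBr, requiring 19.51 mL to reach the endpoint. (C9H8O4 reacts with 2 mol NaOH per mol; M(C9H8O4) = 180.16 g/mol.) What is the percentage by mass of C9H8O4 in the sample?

Total n(NaOH) added = 0.2092 x 0.04772 = 0.009983 mol.
n(HBr) used = 0.3897 x 0.01951 = 0.007603 mol, which equals the excess n(NaOH).
So n(NaOH) consumed by the sample = 0.009983 - 0.007603 = 0.002380 mol.
n(C9H8O4) = 0.002380 / 2 = 0.001190 mol.
mass C9H8O4 = 0.001190 x 180.16 = 0.2144 g, so %C9H8O4 = 0.2144/0.2536 x 100 = 84.5%.

84.5%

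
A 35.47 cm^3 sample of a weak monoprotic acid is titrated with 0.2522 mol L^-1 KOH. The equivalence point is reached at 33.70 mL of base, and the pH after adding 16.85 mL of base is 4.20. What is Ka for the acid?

6.3 x 10^-5

16.85 mL is half of the equivalence volume, so this is the half-equivalence point where [HA] = [A^-].
At half-equivalence pH = pKa, so pKa = 4.20.
Ka = 10^(-4.20) = 6.3 x 10^-5.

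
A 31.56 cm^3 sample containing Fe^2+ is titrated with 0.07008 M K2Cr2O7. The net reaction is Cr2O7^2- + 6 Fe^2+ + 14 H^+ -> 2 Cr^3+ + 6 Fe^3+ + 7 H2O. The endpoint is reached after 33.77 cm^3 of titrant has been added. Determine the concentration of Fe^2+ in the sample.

n(K2Cr2O7) = 0.07008 x 0.03377 = 0.002367 mol.
From the balanced equation, 1 mol K2Cr2O7 reacts with 6 mol Fe^2+, so n(Fe^2+) = 0.002367 x 6/1 = 0.01420 mol.
[Fe^2+] = 0.01420 / 0.03156 L = 0.450 M.

0.450 M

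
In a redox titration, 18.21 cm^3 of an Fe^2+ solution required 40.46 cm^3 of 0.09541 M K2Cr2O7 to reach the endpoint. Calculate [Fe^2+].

n(K2Cr2O7) = 0.09541 x 0.04046 = 0.003860 mol.
From the balanced equation, 1 mol K2Cr2O7 reacts with 6 mol Fe^2+, so n(Fe^2+) = 0.003860 x 6/1 = 0.02316 mol.
[Fe^2+] = 0.02316 / 0.01821 L = 1.27 M.

1.27 M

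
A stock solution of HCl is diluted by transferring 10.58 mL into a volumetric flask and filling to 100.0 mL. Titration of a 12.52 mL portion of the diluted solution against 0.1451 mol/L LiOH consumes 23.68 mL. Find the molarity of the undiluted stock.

n(LiOH) = 0.1451 x 0.02368 = 0.003436 mol.
n(HCl) in the aliquot = 0.003436 mol.
[diluted HCl] = 0.003436 / 0.01252 = 0.2744 M.
Dilution factor = 100.0/10.58 = 9.452, so [stock] = 0.2744 x 9.452 = 2.59 M.

2.59 M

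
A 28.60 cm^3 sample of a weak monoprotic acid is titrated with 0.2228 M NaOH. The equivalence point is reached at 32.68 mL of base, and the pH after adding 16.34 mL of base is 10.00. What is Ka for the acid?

1.0 x 10^-10

16.34 mL is half of the equivalence volume, so this is the half-equivalence point where [HA] = [A^-].
At half-equivalence pH = pKa, so pKa = 10.00.
Ka = 10^(-10.00) = 1.0 x 10^-10.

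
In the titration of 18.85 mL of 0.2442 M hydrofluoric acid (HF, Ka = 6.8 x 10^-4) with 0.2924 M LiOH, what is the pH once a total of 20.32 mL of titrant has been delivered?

n(acid) = 0.2442 x 0.01885 = 0.004603 mol; n(LiOH) added = 0.2924 x 0.02032 = 0.005942 mol.
Base is in excess by 0.005942 - 0.004603 = 0.001338 mol in a total volume of 0.03917 L.
[OH^-] = 0.001338/0.03917 = 0.03417 M, so pOH = 1.47 and pH = 14.00 - 1.47 = 12.53.

12.53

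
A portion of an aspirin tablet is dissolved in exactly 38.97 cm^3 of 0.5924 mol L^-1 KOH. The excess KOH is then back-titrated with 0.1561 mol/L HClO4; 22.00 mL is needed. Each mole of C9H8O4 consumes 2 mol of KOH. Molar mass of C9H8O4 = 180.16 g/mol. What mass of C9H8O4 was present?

Total n(KOH) added = 0.5924 x 0.03897 = 0.02309 mol.
n(HClO4) used = 0.1561 x 0.02200 = 0.003434 mol, which equals the excess n(KOH).
So n(KOH) consumed by the sample = 0.02309 - 0.003434 = 0.01965 mol.
n(C9H8O4) = 0.01965 / 2 = 0.009826 mol.
mass = 0.009826 mol x 180.16 g/mol = 1.77 g.

1.77 g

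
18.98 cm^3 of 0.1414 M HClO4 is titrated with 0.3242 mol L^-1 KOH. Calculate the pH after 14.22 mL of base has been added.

n(acid) = 0.1414 x 0.01898 = 0.002684 mol; n(KOH) added = 0.3242 x 0.01422 = 0.004610 mol.
Base is in excess by 0.004610 - 0.002684 = 0.001926 mol in a total volume of 0.03320 L.
[OH^-] = 0.001926/0.03320 = 0.05802 M, so pOH = 1.24 and pH = 14.00 - 1.24 = 12.76.

12.76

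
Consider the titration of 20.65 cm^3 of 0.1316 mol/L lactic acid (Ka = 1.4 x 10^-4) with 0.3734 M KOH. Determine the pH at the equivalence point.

n(HC3H5O3) = 0.1316 x 0.02065 = 0.002718 mol; V(KOH) at equivalence = 0.002718/0.3734 = 0.007278 L.
At equivalence all the acid is converted to C3H5O3-; total volume = 0.02065 + 0.007278 = 0.02793 L, so [C3H5O3-] = 0.002718/0.02793 = 0.09731 M.
Kb = Kw/Ka = 1.0e-14 / 1.4 x 10^-4 = 7.14e-11.
[OH^-] = sqrt(Kb x [C3H5O3-]) = sqrt(7.14e-11 x 0.09731) = 2.64e-6 M.
pOH = 5.58, so pH = 14.00 - 5.58 = 8.42.

8.42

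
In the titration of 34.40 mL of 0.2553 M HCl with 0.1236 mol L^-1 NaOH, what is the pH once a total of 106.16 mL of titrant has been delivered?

n(acid) = 0.2553 x 0.03440 = 0.008782 mol; n(NaOH) added = 0.1236 x 0.1062 = 0.01312 mol.
Base is in excess by 0.01312 - 0.008782 = 0.004339 mol in a total volume of 0.1406 L.
[OH^-] = 0.004339/0.1406 = 0.03087 M, so pOH = 1.51 and pH = 14.00 - 1.51 = 12.49.

12.49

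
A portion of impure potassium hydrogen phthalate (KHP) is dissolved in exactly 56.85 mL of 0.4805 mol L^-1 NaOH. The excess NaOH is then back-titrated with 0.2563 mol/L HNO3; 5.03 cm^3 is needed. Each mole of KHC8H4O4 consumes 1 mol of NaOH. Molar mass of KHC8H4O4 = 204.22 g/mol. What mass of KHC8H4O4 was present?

Total n(NaOH) added = 0.4805 x 0.05685 = 0.02732 mol.
n(HNO3) used = 0.2563 x 0.005030 = 0.001289 mol, which equals the excess n(NaOH).
So n(NaOH) consumed by the sample = 0.02732 - 0.001289 = 0.02603 mol.
n(KHC8H4O4) = 0.02603 / 1 = 0.02603 mol.
mass = 0.02603 mol x 204.22 g/mol = 5.32 g.

5.32 g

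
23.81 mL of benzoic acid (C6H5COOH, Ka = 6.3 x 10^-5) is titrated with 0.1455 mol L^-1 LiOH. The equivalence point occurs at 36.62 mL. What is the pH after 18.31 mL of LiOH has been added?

4.20

18.31 mL is exactly half the equivalence volume (36.62/2), i.e. the half-equivalence point.
There, n(HA) = n(A^-), so pH = pKa = -log(6.3 x 10^-5) = 4.20.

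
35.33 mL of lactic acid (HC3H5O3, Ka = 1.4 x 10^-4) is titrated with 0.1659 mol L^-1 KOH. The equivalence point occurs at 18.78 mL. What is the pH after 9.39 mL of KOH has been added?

3.85

9.39 mL is exactly half the equivalence volume (18.78/2), i.e. the half-equivalence point.
There, n(HA) = n(A^-), so pH = pKa = -log(1.4 x 10^-4) = 3.85.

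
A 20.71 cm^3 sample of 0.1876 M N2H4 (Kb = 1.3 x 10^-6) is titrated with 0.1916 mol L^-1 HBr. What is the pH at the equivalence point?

n(N2H4) = 0.1876 x 0.02071 = 0.003885 mol; V(HBr) at equivalence = 0.003885/0.1916 = 0.02028 L.
At equivalence the base is fully converted to N2H5+; total volume = 0.04099 L, so [N2H5+] = 0.003885/0.04099 = 0.09479 M.
Ka(N2H5+) = Kw/Kb = 1.0e-14 / 1.3 x 10^-6 = 7.69e-9.
[H^+] = sqrt(Ka x [N2H5+]) = sqrt(7.69e-9 x 0.09479) = 2.70e-5 M.
pH = -log(2.70e-5) = 4.57.

4.57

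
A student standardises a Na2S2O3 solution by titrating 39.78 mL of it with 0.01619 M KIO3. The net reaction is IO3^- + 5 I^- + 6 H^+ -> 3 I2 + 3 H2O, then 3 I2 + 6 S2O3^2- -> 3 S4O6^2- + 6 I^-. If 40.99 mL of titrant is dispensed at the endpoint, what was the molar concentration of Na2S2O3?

0.100 M

n(KIO3) = 0.01619 x 0.04099 = 0.0006636 mol.
From the balanced equation, 1 mol KIO3 reacts with 6 mol Na2S2O3, so n(Na2S2O3) = 0.0006636 x 6/1 = 0.003982 mol.
[Na2S2O3] = 0.003982 / 0.03978 L = 0.100 M.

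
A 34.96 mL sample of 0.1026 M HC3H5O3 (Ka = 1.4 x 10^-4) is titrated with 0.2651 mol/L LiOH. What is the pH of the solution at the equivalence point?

8.36

n(HC3H5O3) = 0.1026 x 0.03496 = 0.003587 mol; V(LiOH) at equivalence = 0.003587/0.2651 = 0.01353 L.
At equivalence all the acid is converted to C3H5O3-; total volume = 0.03496 + 0.01353 = 0.04849 L, so [C3H5O3-] = 0.003587/0.04849 = 0.07397 M.
Kb = Kw/Ka = 1.0e-14 / 1.4 x 10^-4 = 7.14e-11.
[OH^-] = sqrt(Kb x [C3H5O3-]) = sqrt(7.14e-11 x 0.07397) = 2.30e-6 M.
pOH = 5.64, so pH = 14.00 - 5.64 = 8.36.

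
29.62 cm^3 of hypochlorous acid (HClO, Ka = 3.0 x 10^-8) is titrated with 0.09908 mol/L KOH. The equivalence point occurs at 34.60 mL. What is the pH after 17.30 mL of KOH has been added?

17.30 mL is exactly half the equivalence volume (34.60/2), i.e. the half-equivalence point.
There, n(HA) = n(A^-), so pH = pKa = -log(3.0 x 10^-8) = 7.52.

7.52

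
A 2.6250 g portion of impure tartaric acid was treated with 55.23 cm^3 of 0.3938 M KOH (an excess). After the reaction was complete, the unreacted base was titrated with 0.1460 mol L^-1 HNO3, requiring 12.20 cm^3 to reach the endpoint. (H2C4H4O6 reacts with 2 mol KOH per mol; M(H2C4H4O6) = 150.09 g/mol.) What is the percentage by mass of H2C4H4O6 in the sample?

Total n(KOH) added = 0.3938 x 0.05523 = 0.02175 mol.
n(HNO3) used = 0.1460 x 0.01220 = 0.001781 mol, which equals the excess n(KOH).
So n(KOH) consumed by the sample = 0.02175 - 0.001781 = 0.01997 mol.
n(H2C4H4O6) = 0.01997 / 2 = 0.009984 mol.
mass H2C4H4O6 = 0.009984 x 150.09 = 1.499 g, so %H2C4H4O6 = 1.499/2.6250 x 100 = 57.1%.

57.1%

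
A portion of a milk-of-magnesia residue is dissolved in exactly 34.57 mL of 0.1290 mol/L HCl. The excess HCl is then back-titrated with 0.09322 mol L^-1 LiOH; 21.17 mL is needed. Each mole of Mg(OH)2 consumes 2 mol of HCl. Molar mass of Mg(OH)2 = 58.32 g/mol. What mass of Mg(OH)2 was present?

Total n(HCl) added = 0.1290 x 0.03457 = 0.004460 mol.
n(LiOH) used = 0.09322 x 0.02117 = 0.001973 mol, which equals the excess n(HCl).
So n(HCl) consumed by the sample = 0.004460 - 0.001973 = 0.002486 mol.
n(Mg(OH)2) = 0.002486 / 2 = 0.001243 mol.
mass = 0.001243 mol x 58.32 g/mol = 0.0725 g.

0.0725 g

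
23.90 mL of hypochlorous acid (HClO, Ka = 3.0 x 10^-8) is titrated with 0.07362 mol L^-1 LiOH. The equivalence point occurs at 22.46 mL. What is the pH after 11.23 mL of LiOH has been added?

11.23 mL is exactly half the equivalence volume (22.46/2), i.e. the half-equivalence point.
There, n(HA) = n(A^-), so pH = pKa = -log(3.0 x 10^-8) = 7.52.

7.52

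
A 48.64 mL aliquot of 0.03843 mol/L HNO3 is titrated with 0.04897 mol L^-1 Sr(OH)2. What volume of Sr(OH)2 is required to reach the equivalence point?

n(HNO3) = 0.03843 mol/L x 0.04864 L = 0.001869 mol.
The neutralisation is 2 HNO3 : 1 Sr(OH)2, so n(Sr(OH)2) = 0.001869 x 1/2 = 0.0009346 mol.
V(Sr(OH)2) = 0.0009346 / 0.04897 = 0.01909 L = 19.1 mL.

19.1 mL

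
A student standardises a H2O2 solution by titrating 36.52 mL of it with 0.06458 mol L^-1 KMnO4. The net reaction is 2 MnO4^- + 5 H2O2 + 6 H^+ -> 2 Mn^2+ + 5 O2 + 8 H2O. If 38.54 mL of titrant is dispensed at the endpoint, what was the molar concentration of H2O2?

n(KMnO4) = 0.06458 x 0.03854 = 0.002489 mol.
From the balanced equation, 2 mol KMnO4 reacts with 5 mol H2O2, so n(H2O2) = 0.002489 x 5/2 = 0.006222 mol.
[H2O2] = 0.006222 / 0.03652 L = 0.170 M.

0.170 M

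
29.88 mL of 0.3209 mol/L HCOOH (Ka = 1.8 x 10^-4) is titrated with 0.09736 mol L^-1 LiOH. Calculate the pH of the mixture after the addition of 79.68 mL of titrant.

4.37

Initial n(HCOOH) = 0.3209 x 0.02988 = 0.009588 mol.
n(LiOH) added = 0.09736 x 0.07968 = 0.007758 mol, converting that many moles of HCOOH to HCOO-.
Remaining n(HCOOH) = 0.001831 mol; n(HCOO-) = 0.007758 mol.
By Henderson-Hasselbalch, pH = pKa + log([A^-]/[HA]) = 3.74 + log(0.007758/0.001831) = 3.74 + (+0.63) = 4.37.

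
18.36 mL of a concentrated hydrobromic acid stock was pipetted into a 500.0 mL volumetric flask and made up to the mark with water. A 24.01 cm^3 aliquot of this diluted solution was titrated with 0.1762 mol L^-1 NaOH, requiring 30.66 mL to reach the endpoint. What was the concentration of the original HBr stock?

n(NaOH) = 0.1762 x 0.03066 = 0.005402 mol.
n(HBr) in the aliquot = 0.005402 mol.
[diluted HBr] = 0.005402 / 0.02401 = 0.2250 M.
Dilution factor = 500.0/18.36 = 27.23, so [stock] = 0.2250 x 27.23 = 6.13 M.

6.13 M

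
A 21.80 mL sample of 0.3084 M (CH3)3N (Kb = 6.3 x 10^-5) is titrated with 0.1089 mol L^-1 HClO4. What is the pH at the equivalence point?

n((CH3)3N) = 0.3084 x 0.02180 = 0.006723 mol; V(HClO4) at equivalence = 0.006723/0.1089 = 0.06174 L.
At equivalence the base is fully converted to (CH3)3NH+; total volume = 0.08354 L, so [(CH3)3NH+] = 0.006723/0.08354 = 0.08048 M.
Ka((CH3)3NH+) = Kw/Kb = 1.0e-14 / 6.3 x 10^-5 = 1.59e-10.
[H^+] = sqrt(Ka x [(CH3)3NH+]) = sqrt(1.59e-10 x 0.08048) = 3.57e-6 M.
pH = -log(3.57e-6) = 5.45.

5.45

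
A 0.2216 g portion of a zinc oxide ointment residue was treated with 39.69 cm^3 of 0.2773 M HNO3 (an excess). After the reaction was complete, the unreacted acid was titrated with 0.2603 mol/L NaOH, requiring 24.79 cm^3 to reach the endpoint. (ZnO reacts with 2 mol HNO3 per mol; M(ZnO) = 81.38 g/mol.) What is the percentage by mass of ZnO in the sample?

83.6%

Total n(HNO3) added = 0.2773 x 0.03969 = 0.01101 mol.
n(NaOH) used = 0.2603 x 0.02479 = 0.006453 mol, which equals the excess n(HNO3).
So n(HNO3) consumed by the sample = 0.01101 - 0.006453 = 0.004553 mol.
n(ZnO) = 0.004553 / 2 = 0.002277 mol.
mass ZnO = 0.002277 x 81.38 = 0.1853 g, so %ZnO = 0.1853/0.2216 x 100 = 83.6%.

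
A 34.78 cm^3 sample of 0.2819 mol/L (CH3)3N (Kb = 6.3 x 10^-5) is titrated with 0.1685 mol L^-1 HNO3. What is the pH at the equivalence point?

5.39

n((CH3)3N) = 0.2819 x 0.03478 = 0.009804 mol; V(HNO3) at equivalence = 0.009804/0.1685 = 0.05819 L.
At equivalence the base is fully converted to (CH3)3NH+; total volume = 0.09297 L, so [(CH3)3NH+] = 0.009804/0.09297 = 0.1055 M.
Ka((CH3)3NH+) = Kw/Kb = 1.0e-14 / 6.3 x 10^-5 = 1.59e-10.
[H^+] = sqrt(Ka x [(CH3)3NH+]) = sqrt(1.59e-10 x 0.1055) = 4.09e-6 M.
pH = -log(4.09e-6) = 5.39.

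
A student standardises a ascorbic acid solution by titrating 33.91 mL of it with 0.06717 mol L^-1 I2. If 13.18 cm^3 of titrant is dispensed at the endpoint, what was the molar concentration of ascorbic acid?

0.0261 M

n(I2) = 0.06717 x 0.01318 = 0.0008853 mol.
From the balanced equation, 1 mol I2 reacts with 1 mol ascorbic acid, so n(ascorbic acid) = 0.0008853 x 1/1 = 0.0008853 mol.
[ascorbic acid] = 0.0008853 / 0.03391 L = 0.0261 M.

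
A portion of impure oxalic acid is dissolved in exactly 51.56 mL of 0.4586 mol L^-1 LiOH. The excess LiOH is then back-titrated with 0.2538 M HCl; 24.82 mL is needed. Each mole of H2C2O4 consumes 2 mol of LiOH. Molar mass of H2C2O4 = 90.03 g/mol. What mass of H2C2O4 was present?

0.781 g

Total n(LiOH) added = 0.4586 x 0.05156 = 0.02365 mol.
n(HCl) used = 0.2538 x 0.02482 = 0.006299 mol, which equals the excess n(LiOH).
So n(LiOH) consumed by the sample = 0.02365 - 0.006299 = 0.01735 mol.
n(H2C2O4) = 0.01735 / 2 = 0.008673 mol.
mass = 0.008673 mol x 90.03 g/mol = 0.781 g.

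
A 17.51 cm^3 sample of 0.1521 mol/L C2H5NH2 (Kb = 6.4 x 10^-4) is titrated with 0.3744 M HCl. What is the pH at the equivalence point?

n(C2H5NH2) = 0.1521 x 0.01751 = 0.002663 mol; V(HCl) at equivalence = 0.002663/0.3744 = 0.007113 L.
At equivalence the base is fully converted to C2H5NH3+; total volume = 0.02462 L, so [C2H5NH3+] = 0.002663/0.02462 = 0.1082 M.
Ka(C2H5NH3+) = Kw/Kb = 1.0e-14 / 6.4 x 10^-4 = 1.56e-11.
[H^+] = sqrt(Ka x [C2H5NH3+]) = sqrt(1.56e-11 x 0.1082) = 1.30e-6 M.
pH = -log(1.30e-6) = 5.89.

5.89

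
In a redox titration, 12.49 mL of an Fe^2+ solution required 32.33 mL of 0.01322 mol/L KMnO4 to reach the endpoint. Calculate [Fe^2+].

0.171 M

n(KMnO4) = 0.01322 x 0.03233 = 0.0004274 mol.
From the balanced equation, 1 mol KMnO4 reacts with 5 mol Fe^2+, so n(Fe^2+) = 0.0004274 x 5/1 = 0.002137 mol.
[Fe^2+] = 0.002137 / 0.01249 L = 0.171 M.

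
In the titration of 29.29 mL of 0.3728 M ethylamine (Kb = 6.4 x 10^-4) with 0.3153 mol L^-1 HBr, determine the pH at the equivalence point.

n(C2H5NH2) = 0.3728 x 0.02929 = 0.01092 mol; V(HBr) at equivalence = 0.01092/0.3153 = 0.03463 L.
At equivalence the base is fully converted to C2H5NH3+; total volume = 0.06392 L, so [C2H5NH3+] = 0.01092/0.06392 = 0.1708 M.
Ka(C2H5NH3+) = Kw/Kb = 1.0e-14 / 6.4 x 10^-4 = 1.56e-11.
[H^+] = sqrt(Ka x [C2H5NH3+]) = sqrt(1.56e-11 x 0.1708) = 1.63e-6 M.
pH = -log(1.63e-6) = 5.79.

5.79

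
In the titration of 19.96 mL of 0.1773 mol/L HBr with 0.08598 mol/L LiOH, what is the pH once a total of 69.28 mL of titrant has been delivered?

12.43

n(acid) = 0.1773 x 0.01996 = 0.003539 mol; n(LiOH) added = 0.08598 x 0.06928 = 0.005957 mol.
Base is in excess by 0.005957 - 0.003539 = 0.002418 mol in a total volume of 0.08924 L.
[OH^-] = 0.002418/0.08924 = 0.02709 M, so pOH = 1.57 and pH = 14.00 - 1.57 = 12.43.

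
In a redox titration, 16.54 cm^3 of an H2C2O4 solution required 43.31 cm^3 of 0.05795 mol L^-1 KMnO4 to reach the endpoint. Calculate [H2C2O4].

0.379 M

n(KMnO4) = 0.05795 x 0.04331 = 0.002510 mol.
From the balanced equation, 2 mol KMnO4 reacts with 5 mol H2C2O4, so n(H2C2O4) = 0.002510 x 5/2 = 0.006275 mol.
[H2C2O4] = 0.006275 / 0.01654 L = 0.379 M.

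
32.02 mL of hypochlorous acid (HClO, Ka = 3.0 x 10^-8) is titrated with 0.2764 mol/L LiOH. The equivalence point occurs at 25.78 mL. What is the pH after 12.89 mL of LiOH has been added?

12.89 mL is exactly half the equivalence volume (25.78/2), i.e. the half-equivalence point.
There, n(HA) = n(A^-), so pH = pKa = -log(3.0 x 10^-8) = 7.52.

7.52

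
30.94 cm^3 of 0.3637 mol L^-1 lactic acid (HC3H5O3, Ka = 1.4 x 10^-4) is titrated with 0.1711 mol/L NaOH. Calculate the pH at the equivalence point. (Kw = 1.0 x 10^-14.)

8.46

n(HC3H5O3) = 0.3637 x 0.03094 = 0.01125 mol; V(NaOH) at equivalence = 0.01125/0.1711 = 0.06577 L.
At equivalence all the acid is converted to C3H5O3-; total volume = 0.03094 + 0.06577 = 0.09671 L, so [C3H5O3-] = 0.01125/0.09671 = 0.1164 M.
Kb = Kw/Ka = 1.0e-14 / 1.4 x 10^-4 = 7.14e-11.
[OH^-] = sqrt(Kb x [C3H5O3-]) = sqrt(7.14e-11 x 0.1164) = 2.88e-6 M.
pOH = 5.54, so pH = 14.00 - 5.54 = 8.46.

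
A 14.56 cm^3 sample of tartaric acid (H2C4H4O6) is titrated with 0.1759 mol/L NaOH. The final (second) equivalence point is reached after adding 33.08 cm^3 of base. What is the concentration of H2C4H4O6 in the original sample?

0.200 M

n(NaOH) = 0.1759 x 0.03308 = 0.005819 mol.
At the final (second) equivalence point, 2 mol OH^- react per mol H2C4H4O6, so n(H2C4H4O6) = 0.005819 / 2 = 0.002909 mol.
[H2C4H4O6] = 0.002909 / 0.01456 L = 0.200 M.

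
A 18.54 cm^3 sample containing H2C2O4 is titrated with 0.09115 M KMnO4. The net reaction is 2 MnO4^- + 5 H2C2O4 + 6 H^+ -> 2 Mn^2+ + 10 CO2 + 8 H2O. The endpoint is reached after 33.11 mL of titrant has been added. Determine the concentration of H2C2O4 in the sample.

0.407 M

n(KMnO4) = 0.09115 x 0.03311 = 0.003018 mol.
From the balanced equation, 2 mol KMnO4 reacts with 5 mol H2C2O4, so n(H2C2O4) = 0.003018 x 5/2 = 0.007545 mol.
[H2C2O4] = 0.007545 / 0.01854 L = 0.407 M.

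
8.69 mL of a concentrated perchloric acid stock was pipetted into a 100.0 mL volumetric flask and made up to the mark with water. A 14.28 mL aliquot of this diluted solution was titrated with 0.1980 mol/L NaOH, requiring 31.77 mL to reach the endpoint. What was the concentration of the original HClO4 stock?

n(NaOH) = 0.1980 x 0.03177 = 0.006290 mol.
n(HClO4) in the aliquot = 0.006290 mol.
[diluted HClO4] = 0.006290 / 0.01428 = 0.4405 M.
Dilution factor = 100.0/8.690 = 11.51, so [stock] = 0.4405 x 11.51 = 5.07 M.

5.07 M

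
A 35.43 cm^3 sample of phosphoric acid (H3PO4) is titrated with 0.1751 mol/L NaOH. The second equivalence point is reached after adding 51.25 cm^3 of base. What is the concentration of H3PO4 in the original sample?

n(NaOH) = 0.1751 x 0.05125 = 0.008974 mol.
At the second equivalence point, 2 mol OH^- react per mol H3PO4, so n(H3PO4) = 0.008974 / 2 = 0.004487 mol.
[H3PO4] = 0.004487 / 0.03543 L = 0.127 M.

0.127 M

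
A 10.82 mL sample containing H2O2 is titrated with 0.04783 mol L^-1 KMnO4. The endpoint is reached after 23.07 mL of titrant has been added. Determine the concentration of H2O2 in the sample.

0.255 M

n(KMnO4) = 0.04783 x 0.02307 = 0.001103 mol.
From the balanced equation, 2 mol KMnO4 reacts with 5 mol H2O2, so n(H2O2) = 0.001103 x 5/2 = 0.002759 mol.
[H2O2] = 0.002759 / 0.01082 L = 0.255 M.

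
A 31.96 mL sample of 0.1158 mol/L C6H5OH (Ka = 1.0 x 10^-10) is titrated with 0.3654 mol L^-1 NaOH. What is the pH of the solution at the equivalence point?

11.47

n(C6H5OH) = 0.1158 x 0.03196 = 0.003701 mol; V(NaOH) at equivalence = 0.003701/0.3654 = 0.01013 L.
At equivalence all the acid is converted to C6H5O-; total volume = 0.03196 + 0.01013 = 0.04209 L, so [C6H5O-] = 0.003701/0.04209 = 0.08793 M.
Kb = Kw/Ka = 1.0e-14 / 1.0 x 10^-10 = 0.000100.
[OH^-] = sqrt(Kb x [C6H5O-]) = sqrt(0.000100 x 0.08793) = 0.00297 M.
pOH = 2.53, so pH = 14.00 - 2.53 = 11.47.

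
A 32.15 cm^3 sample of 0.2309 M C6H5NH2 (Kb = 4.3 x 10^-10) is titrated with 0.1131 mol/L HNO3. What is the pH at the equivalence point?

2.88

n(C6H5NH2) = 0.2309 x 0.03215 = 0.007423 mol; V(HNO3) at equivalence = 0.007423/0.1131 = 0.06564 L.
At equivalence the base is fully converted to C6H5NH3+; total volume = 0.09779 L, so [C6H5NH3+] = 0.007423/0.09779 = 0.07592 M.
Ka(C6H5NH3+) = Kw/Kb = 1.0e-14 / 4.3 x 10^-10 = 2.33e-5.
[H^+] = sqrt(Ka x [C6H5NH3+]) = sqrt(2.33e-5 x 0.07592) = 0.00133 M.
pH = -log(0.00133) = 2.88.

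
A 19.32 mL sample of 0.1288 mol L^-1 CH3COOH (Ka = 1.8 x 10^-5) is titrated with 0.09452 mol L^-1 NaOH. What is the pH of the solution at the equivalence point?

n(CH3COOH) = 0.1288 x 0.01932 = 0.002488 mol; V(NaOH) at equivalence = 0.002488/0.09452 = 0.02633 L.
At equivalence all the acid is converted to CH3COO-; total volume = 0.01932 + 0.02633 = 0.04565 L, so [CH3COO-] = 0.002488/0.04565 = 0.05451 M.
Kb = Kw/Ka = 1.0e-14 / 1.8 x 10^-5 = 5.56e-10.
[OH^-] = sqrt(Kb x [CH3COO-]) = sqrt(5.56e-10 x 0.05451) = 5.50e-6 M.
pOH = 5.26, so pH = 14.00 - 5.26 = 8.74.

8.74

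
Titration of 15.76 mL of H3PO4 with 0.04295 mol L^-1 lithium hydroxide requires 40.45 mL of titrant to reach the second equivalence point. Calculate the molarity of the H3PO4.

0.0551 M

n(LiOH) = 0.04295 x 0.04045 = 0.001737 mol.
At the second equivalence point, 2 mol OH^- react per mol H3PO4, so n(H3PO4) = 0.001737 / 2 = 0.0008687 mol.
[H3PO4] = 0.0008687 / 0.01576 L = 0.0551 M.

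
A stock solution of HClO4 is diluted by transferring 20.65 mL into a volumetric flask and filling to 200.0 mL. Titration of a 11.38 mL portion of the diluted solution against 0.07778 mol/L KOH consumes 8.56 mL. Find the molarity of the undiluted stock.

n(KOH) = 0.07778 x 0.008560 = 0.0006658 mol.
n(HClO4) in the aliquot = 0.0006658 mol.
[diluted HClO4] = 0.0006658 / 0.01138 = 0.05851 M.
Dilution factor = 200.0/20.65 = 9.685, so [stock] = 0.05851 x 9.685 = 0.567 M.

0.567 M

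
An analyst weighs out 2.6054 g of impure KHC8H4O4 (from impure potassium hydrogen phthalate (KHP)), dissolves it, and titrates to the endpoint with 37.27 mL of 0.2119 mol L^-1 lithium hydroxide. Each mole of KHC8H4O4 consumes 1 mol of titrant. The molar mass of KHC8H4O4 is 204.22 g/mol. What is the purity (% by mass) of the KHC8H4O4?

61.9%

n(LiOH) = 0.2119 x 0.03727 = 0.007898 mol.
n(KHC8H4O4) = 0.007898 / 1 = 0.007898 mol.
mass of KHC8H4O4 = 0.007898 x 204.22 = 1.613 g.
% purity = 1.613 / 2.6054 x 100 = 61.9%.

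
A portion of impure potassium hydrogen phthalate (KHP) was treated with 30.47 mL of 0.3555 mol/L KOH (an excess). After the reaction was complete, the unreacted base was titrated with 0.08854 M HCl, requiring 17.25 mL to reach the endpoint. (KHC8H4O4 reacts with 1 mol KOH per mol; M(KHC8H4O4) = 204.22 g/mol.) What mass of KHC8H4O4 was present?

1.90 g

Total n(KOH) added = 0.3555 x 0.03047 = 0.01083 mol.
n(HCl) used = 0.08854 x 0.01725 = 0.001527 mol, which equals the excess n(KOH).
So n(KOH) consumed by the sample = 0.01083 - 0.001527 = 0.009305 mol.
n(KHC8H4O4) = 0.009305 / 1 = 0.009305 mol.
mass = 0.009305 mol x 204.22 g/mol = 1.90 g.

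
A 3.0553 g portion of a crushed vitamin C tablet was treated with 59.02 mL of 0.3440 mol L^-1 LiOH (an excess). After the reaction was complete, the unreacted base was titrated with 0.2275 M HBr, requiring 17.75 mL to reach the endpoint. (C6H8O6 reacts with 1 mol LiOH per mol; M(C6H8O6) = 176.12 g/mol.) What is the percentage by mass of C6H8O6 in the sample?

Total n(LiOH) added = 0.3440 x 0.05902 = 0.02030 mol.
n(HBr) used = 0.2275 x 0.01775 = 0.004038 mol, which equals the excess n(LiOH).
So n(LiOH) consumed by the sample = 0.02030 - 0.004038 = 0.01626 mol.
n(C6H8O6) = 0.01626 / 1 = 0.01626 mol.
mass C6H8O6 = 0.01626 x 176.12 = 2.865 g, so %C6H8O6 = 2.865/3.0553 x 100 = 93.8%.

93.8%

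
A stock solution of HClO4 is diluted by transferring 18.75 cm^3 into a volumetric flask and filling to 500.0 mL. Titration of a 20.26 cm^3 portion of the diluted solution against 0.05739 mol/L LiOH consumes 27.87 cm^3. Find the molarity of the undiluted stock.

n(LiOH) = 0.05739 x 0.02787 = 0.001599 mol.
n(HClO4) in the aliquot = 0.001599 mol.
[diluted HClO4] = 0.001599 / 0.02026 = 0.07895 M.
Dilution factor = 500.0/18.75 = 26.67, so [stock] = 0.07895 x 26.67 = 2.11 M.

2.11 M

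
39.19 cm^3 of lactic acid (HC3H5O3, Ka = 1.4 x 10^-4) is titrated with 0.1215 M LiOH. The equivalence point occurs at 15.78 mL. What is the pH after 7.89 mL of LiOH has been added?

3.85

7.89 mL is exactly half the equivalence volume (15.78/2), i.e. the half-equivalence point.
There, n(HA) = n(A^-), so pH = pKa = -log(1.4 x 10^-4) = 3.85.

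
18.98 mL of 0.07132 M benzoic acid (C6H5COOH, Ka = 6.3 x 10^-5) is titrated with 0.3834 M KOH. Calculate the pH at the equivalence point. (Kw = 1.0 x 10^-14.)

8.49

n(C6H5COOH) = 0.07132 x 0.01898 = 0.001354 mol; V(KOH) at equivalence = 0.001354/0.3834 = 0.003531 L.
At equivalence all the acid is converted to C6H5COO-; total volume = 0.01898 + 0.003531 = 0.02251 L, so [C6H5COO-] = 0.001354/0.02251 = 0.06013 M.
Kb = Kw/Ka = 1.0e-14 / 6.3 x 10^-5 = 1.59e-10.
[OH^-] = sqrt(Kb x [C6H5COO-]) = sqrt(1.59e-10 x 0.06013) = 3.09e-6 M.
pOH = 5.51, so pH = 14.00 - 5.51 = 8.49.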